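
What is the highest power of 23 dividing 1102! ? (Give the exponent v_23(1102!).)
v_23(1102!) = 49

Legendre's formula: v_p(n!) = Σ_{k ≥ 1} ⌊n / p^k⌋. For p = 23, n = 1102, the terms are:
  ⌊1102/23^1⌋ = ⌊1102/23⌋ = 47
  ⌊1102/23^2⌋ = ⌊1102/529⌋ = 2
(the next term ⌊1102/23^3⌋ = 0, terminating the sum). Summing: v_23(1102!) = 47 + 2 = 49.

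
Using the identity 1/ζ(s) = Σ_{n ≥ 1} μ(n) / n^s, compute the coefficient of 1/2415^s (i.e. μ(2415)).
μ(2415) = 1

Factor n = 2415 = 3 · 5 · 7 · 23. μ(n) = 0 if any exponent ≥ 2 (not squarefree); otherwise μ(n) = (−1)^{ω(n)} where ω(n) is the number of distinct prime factors. Applying: μ(2415) = 1.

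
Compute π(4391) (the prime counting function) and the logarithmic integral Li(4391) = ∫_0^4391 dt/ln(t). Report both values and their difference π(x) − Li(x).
π(4391) = 598;  Li(4391) ≈ 612.24;  π(x) − Li(x) ≈ -14.24.

Direct count of primes ≤ 4391 gives π(4391) = 598. Numerical evaluation of the logarithmic integral gives Li(4391) ≈ 612.24. The difference π(x) − Li(x) ≈ -14.24 is typically negative for small/moderate x (Li(x) overestimates), though Littlewood's theorem shows this sign changes infinitely often.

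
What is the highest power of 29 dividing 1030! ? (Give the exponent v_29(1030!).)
v_29(1030!) = 36

Legendre's formula: v_p(n!) = Σ_{k ≥ 1} ⌊n / p^k⌋. For p = 29, n = 1030, the terms are:
  ⌊1030/29^1⌋ = ⌊1030/29⌋ = 35
  ⌊1030/29^2⌋ = ⌊1030/841⌋ = 1
(the next term ⌊1030/29^3⌋ = 0, terminating the sum). Summing: v_29(1030!) = 35 + 1 = 36.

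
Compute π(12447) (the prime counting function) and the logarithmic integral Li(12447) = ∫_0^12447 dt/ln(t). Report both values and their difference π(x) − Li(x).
π(12447) = 1485;  Li(12447) ≈ 1508.60;  π(x) − Li(x) ≈ -23.60.

Direct count of primes ≤ 12447 gives π(12447) = 1485. Numerical evaluation of the logarithmic integral gives Li(12447) ≈ 1508.60. The difference π(x) − Li(x) ≈ -23.60 is typically negative for small/moderate x (Li(x) overestimates), though Littlewood's theorem shows this sign changes infinitely often.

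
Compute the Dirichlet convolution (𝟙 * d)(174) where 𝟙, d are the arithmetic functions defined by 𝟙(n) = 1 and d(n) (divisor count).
(𝟙 * d)(174) = 27

Divisors of 174: [1, 2, 3, 6, 29, 58, 87, 174]. For each d | 174:
  d = 1: 𝟙(1) · d(174/1) = 1 · 8 = 8
  d = 2: 𝟙(2) · d(174/2) = 1 · 4 = 4
  d = 3: 𝟙(3) · d(174/3) = 1 · 4 = 4
  d = 6: 𝟙(6) · d(174/6) = 1 · 2 = 2
  d = 29: 𝟙(29) · d(174/29) = 1 · 4 = 4
  d = 58: 𝟙(58) · d(174/58) = 1 · 2 = 2
  d = 87: 𝟙(87) · d(174/87) = 1 · 2 = 2
  d = 174: 𝟙(174) · d(174/174) = 1 · 1 = 1
Summing: (𝟙 * d)(174) = 8 + 4 + 4 + 2 + 4 + 2 + 2 + 1 = 27.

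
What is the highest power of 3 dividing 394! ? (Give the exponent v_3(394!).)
v_3(394!) = 193

Legendre's formula: v_p(n!) = Σ_{k ≥ 1} ⌊n / p^k⌋. For p = 3, n = 394, the terms are:
  ⌊394/3^1⌋ = ⌊394/3⌋ = 131
  ⌊394/3^2⌋ = ⌊394/9⌋ = 43
  ⌊394/3^3⌋ = ⌊394/27⌋ = 14
  ⌊394/3^4⌋ = ⌊394/81⌋ = 4
  ⌊394/3^5⌋ = ⌊394/243⌋ = 1
(the next term ⌊394/3^6⌋ = 0, terminating the sum). Summing: v_3(394!) = 131 + 43 + 14 + 4 + 1 = 193.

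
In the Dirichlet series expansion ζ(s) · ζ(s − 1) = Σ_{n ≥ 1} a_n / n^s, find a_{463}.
σ(463) = 464

In the product (Σ m^0/m^s)(Σ k / k^s) = Σ (Σ_{d | n} d) / n^s, the coefficient of 1/n^s is σ(n) = Σ_{d | n} d. For n = 463, divisors are [1, 463]; summing: σ(463) = 464.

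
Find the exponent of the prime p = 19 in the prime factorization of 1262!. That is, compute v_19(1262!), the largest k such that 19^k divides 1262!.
v_19(1262!) = 69

Legendre's formula: v_p(n!) = Σ_{k ≥ 1} ⌊n / p^k⌋. For p = 19, n = 1262, the terms are:
  ⌊1262/19^1⌋ = ⌊1262/19⌋ = 66
  ⌊1262/19^2⌋ = ⌊1262/361⌋ = 3
(the next term ⌊1262/19^3⌋ = 0, terminating the sum). Summing: v_19(1262!) = 66 + 3 = 69.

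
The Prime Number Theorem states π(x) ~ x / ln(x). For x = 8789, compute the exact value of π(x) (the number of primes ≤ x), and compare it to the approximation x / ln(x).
π(8789) = 1095;  x/ln(x) ≈ 967.82;  relative error ≈ 11.61%.

Directly count primes up to 8789: π(8789) = 1095. The PNT approximation gives 8789/ln(8789) ≈ 8789/9.08126 ≈ 967.82. Relative error (π(x) − x/ln(x)) / π(x) ≈ 11.61%; the approximation is known to undercount slightly (Li(x) is a better estimate).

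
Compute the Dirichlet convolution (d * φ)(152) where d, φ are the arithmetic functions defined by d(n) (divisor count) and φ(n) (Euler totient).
(d * φ)(152) = 300

Divisors of 152: [1, 2, 4, 8, 19, 38, 76, 152]. For each d | 152:
  d = 1: d(1) · φ(152/1) = 1 · 72 = 72
  d = 2: d(2) · φ(152/2) = 2 · 36 = 72
  d = 4: d(4) · φ(152/4) = 3 · 18 = 54
  d = 8: d(8) · φ(152/8) = 4 · 18 = 72
  d = 19: d(19) · φ(152/19) = 2 · 4 = 8
  d = 38: d(38) · φ(152/38) = 4 · 2 = 8
  d = 76: d(76) · φ(152/76) = 6 · 1 = 6
  d = 152: d(152) · φ(152/152) = 8 · 1 = 8
Summing: (d * φ)(152) = 72 + 72 + 54 + 72 + 8 + 8 + 6 + 8 = 300.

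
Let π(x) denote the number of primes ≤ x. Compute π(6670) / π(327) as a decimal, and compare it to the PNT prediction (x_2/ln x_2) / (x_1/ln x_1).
π(6670)/π(327) = 859/66 ≈ 13.0152;  PNT prediction ≈ 13.4124.

π(327) = 66 and π(6670) = 859, so π(6670)/π(327) ≈ 13.0152. The PNT-predicted ratio is (6670/ln(6670)) / (327/ln(327)) ≈ 13.4124. The two agree to within a few percent, as expected.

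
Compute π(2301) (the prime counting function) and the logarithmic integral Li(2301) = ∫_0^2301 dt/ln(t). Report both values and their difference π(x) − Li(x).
π(2301) = 342;  Li(2301) ≈ 354.04;  π(x) − Li(x) ≈ -12.04.

Direct count of primes ≤ 2301 gives π(2301) = 342. Numerical evaluation of the logarithmic integral gives Li(2301) ≈ 354.04. The difference π(x) − Li(x) ≈ -12.04 is typically negative for small/moderate x (Li(x) overestimates), though Littlewood's theorem shows this sign changes infinitely often.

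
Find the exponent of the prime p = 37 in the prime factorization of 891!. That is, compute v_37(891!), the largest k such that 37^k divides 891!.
v_37(891!) = 24

Legendre's formula: v_p(n!) = Σ_{k ≥ 1} ⌊n / p^k⌋. For p = 37, n = 891, the terms are:
  ⌊891/37^1⌋ = ⌊891/37⌋ = 24
(the next term ⌊891/37^2⌋ = 0, terminating the sum). Summing: v_37(891!) = 24 = 24.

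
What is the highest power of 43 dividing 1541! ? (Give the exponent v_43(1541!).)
v_43(1541!) = 35

Legendre's formula: v_p(n!) = Σ_{k ≥ 1} ⌊n / p^k⌋. For p = 43, n = 1541, the terms are:
  ⌊1541/43^1⌋ = ⌊1541/43⌋ = 35
(the next term ⌊1541/43^2⌋ = 0, terminating the sum). Summing: v_43(1541!) = 35 = 35.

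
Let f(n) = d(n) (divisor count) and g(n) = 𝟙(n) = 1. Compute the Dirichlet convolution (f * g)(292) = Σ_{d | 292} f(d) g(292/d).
(d * 𝟙)(292) = 18

Divisors of 292: [1, 2, 4, 73, 146, 292]. For each d | 292:
  d = 1: d(1) · 𝟙(292/1) = 1 · 1 = 1
  d = 2: d(2) · 𝟙(292/2) = 2 · 1 = 2
  d = 4: d(4) · 𝟙(292/4) = 3 · 1 = 3
  d = 73: d(73) · 𝟙(292/73) = 2 · 1 = 2
  d = 146: d(146) · 𝟙(292/146) = 4 · 1 = 4
  d = 292: d(292) · 𝟙(292/292) = 6 · 1 = 6
Summing: (d * 𝟙)(292) = 1 + 2 + 3 + 2 + 4 + 6 = 18.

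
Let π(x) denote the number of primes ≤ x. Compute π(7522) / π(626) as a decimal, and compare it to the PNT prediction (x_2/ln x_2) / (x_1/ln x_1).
π(7522)/π(626) = 952/114 ≈ 8.3509;  PNT prediction ≈ 8.6689.

π(626) = 114 and π(7522) = 952, so π(7522)/π(626) ≈ 8.3509. The PNT-predicted ratio is (7522/ln(7522)) / (626/ln(626)) ≈ 8.6689. The two agree to within a few percent, as expected.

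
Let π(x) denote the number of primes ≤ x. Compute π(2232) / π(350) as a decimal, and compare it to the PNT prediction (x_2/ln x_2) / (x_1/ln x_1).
π(2232)/π(350) = 331/70 ≈ 4.7286;  PNT prediction ≈ 4.8448.

π(350) = 70 and π(2232) = 331, so π(2232)/π(350) ≈ 4.7286. The PNT-predicted ratio is (2232/ln(2232)) / (350/ln(350)) ≈ 4.8448. The two agree to within a few percent, as expected.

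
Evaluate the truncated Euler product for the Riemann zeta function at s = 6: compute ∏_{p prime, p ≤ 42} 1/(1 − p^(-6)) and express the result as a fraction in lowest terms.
∏ = 2443380210471738371061235001635487784786465943261975036855/2401726912683588750411628962956143030539652897300291780608

The primes p ≤ 42 are [2, 3, 5, 7, 11, 13, 17, 19, 23, 29, 31, 37, 41]. For each prime, (1 − 1/p^6)^(-1) = p^6 / (p^6 − 1). The product is (1 − 1/2^6)^(-1), (1 − 1/3^6)^(-1), (1 − 1/5^6)^(-1), (1 − 1/7^6)^(-1), (1 − 1/11^6)^(-1), (1 − 1/13^6)^(-1), (1 − 1/17^6)^(-1), (1 − 1/19^6)^(-1), (1 − 1/23^6)^(-1), (1 − 1/29^6)^(-1), (1 − 1/31^6)^(-1), (1 − 1/37^6)^(-1), (1 − 1/41^6)^(-1) = ∏ p^6 / (p^6 − 1) = 2443380210471738371061235001635487784786465943261975036855/2401726912683588750411628962956143030539652897300291780608.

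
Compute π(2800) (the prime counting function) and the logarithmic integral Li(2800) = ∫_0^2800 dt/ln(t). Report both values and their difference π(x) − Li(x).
π(2800) = 407;  Li(2800) ≈ 417.67;  π(x) − Li(x) ≈ -10.67.

Direct count of primes ≤ 2800 gives π(2800) = 407. Numerical evaluation of the logarithmic integral gives Li(2800) ≈ 417.67. The difference π(x) − Li(x) ≈ -10.67 is typically negative for small/moderate x (Li(x) overestimates), though Littlewood's theorem shows this sign changes infinitely often.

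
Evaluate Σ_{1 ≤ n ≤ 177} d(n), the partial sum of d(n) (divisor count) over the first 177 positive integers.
Σ_{n ≤ 177} d(n) = 947

Compute d(n) for each 1 ≤ n ≤ 177: d(1) = 1, d(2) = 2, d(3) = 2, d(4) = 3, d(5) = 2, d(6) = 4, d(7) = 2, d(8) = 4, d(9) = 3, d(10) = 4, d(11) = 2, d(12) = 6, d(13) = 2, d(14) = 4, d(15) = 4, d(16) = 5, d(17) = 2, d(18) = 6, d(19) = 2, d(20) = 6, d(21) = 4, d(22) = 4, d(23) = 2, d(24) = 8, d(25) = 3, d(26) = 4, d(27) = 4, d(28) = 6, d(29) = 2, d(30) = 8, d(31) = 2, d(32) = 6, d(33) = 4, d(34) = 4, d(35) = 4, d(36) = 9, d(37) = 2, d(38) = 4, d(39) = 4, d(40) = 8, d(41) = 2, d(42) = 8, d(43) = 2, d(44) = 6, d(45) = 6, d(46) = 4, d(47) = 2, d(48) = 10, d(49) = 3, d(50) = 6, d(51) = 4, d(52) = 6, d(53) = 2, d(54) = 8, d(55) = 4, d(56) = 8, d(57) = 4, d(58) = 4, d(59) = 2, d(60) = 12, d(61) = 2, d(62) = 4, d(63) = 6, d(64) = 7, d(65) = 4, d(66) = 8, d(67) = 2, d(68) = 6, d(69) = 4, d(70) = 8, d(71) = 2, d(72) = 12, d(73) = 2, d(74) = 4, d(75) = 6, d(76) = 6, d(77) = 4, d(78) = 8, d(79) = 2, d(80) = 10, d(81) = 5, d(82) = 4, d(83) = 2, d(84) = 12, d(85) = 4, d(86) = 4, d(87) = 4, d(88) = 8, d(89) = 2, d(90) = 12, d(91) = 4, d(92) = 6, d(93) = 4, d(94) = 4, d(95) = 4, d(96) = 12, d(97) = 2, d(98) = 6, d(99) = 6, d(100) = 9, d(101) = 2, d(102) = 8, d(103) = 2, d(104) = 8, d(105) = 8, d(106) = 4, d(107) = 2, d(108) = 12, d(109) = 2, d(110) = 8, d(111) = 4, d(112) = 10, d(113) = 2, d(114) = 8, d(115) = 4, d(116) = 6, d(117) = 6, d(118) = 4, d(119) = 4, d(120) = 16, d(121) = 3, d(122) = 4, d(123) = 4, d(124) = 6, d(125) = 4, d(126) = 12, d(127) = 2, d(128) = 8, d(129) = 4, d(130) = 8, d(131) = 2, d(132) = 12, d(133) = 4, d(134) = 4, d(135) = 8, d(136) = 8, d(137) = 2, d(138) = 8, d(139) = 2, d(140) = 12, d(141) = 4, d(142) = 4, d(143) = 4, d(144) = 15, d(145) = 4, d(146) = 4, d(147) = 6, d(148) = 6, d(149) = 2, d(150) = 12, d(151) = 2, d(152) = 8, d(153) = 6, d(154) = 8, d(155) = 4, d(156) = 12, d(157) = 2, d(158) = 4, d(159) = 4, d(160) = 12, d(161) = 4, d(162) = 10, d(163) = 2, d(164) = 6, d(165) = 8, d(166) = 4, d(167) = 2, d(168) = 16, d(169) = 3, d(170) = 8, d(171) = 6, d(172) = 6, d(173) = 2, d(174) = 8, d(175) = 6, d(176) = 10, d(177) = 4. Summing all 177 values: 947. (Dirichlet's divisor formula: Σ_{n ≤ x} d(n) = x ln(x) + (2γ − 1) x + O(√x). For x = 177, the asymptotic estimate is ≈ 943.51.)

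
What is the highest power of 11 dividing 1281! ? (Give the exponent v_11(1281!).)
v_11(1281!) = 126

Legendre's formula: v_p(n!) = Σ_{k ≥ 1} ⌊n / p^k⌋. For p = 11, n = 1281, the terms are:
  ⌊1281/11^1⌋ = ⌊1281/11⌋ = 116
  ⌊1281/11^2⌋ = ⌊1281/121⌋ = 10
(the next term ⌊1281/11^3⌋ = 0, terminating the sum). Summing: v_11(1281!) = 116 + 10 = 126.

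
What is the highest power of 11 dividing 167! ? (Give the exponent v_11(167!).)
v_11(167!) = 16

Legendre's formula: v_p(n!) = Σ_{k ≥ 1} ⌊n / p^k⌋. For p = 11, n = 167, the terms are:
  ⌊167/11^1⌋ = ⌊167/11⌋ = 15
  ⌊167/11^2⌋ = ⌊167/121⌋ = 1
(the next term ⌊167/11^3⌋ = 0, terminating the sum). Summing: v_11(167!) = 15 + 1 = 16.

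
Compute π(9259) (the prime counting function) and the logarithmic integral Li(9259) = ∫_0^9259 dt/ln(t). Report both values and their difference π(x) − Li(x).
π(9259) = 1147;  Li(9259) ≈ 1165.35;  π(x) − Li(x) ≈ -18.35.

Direct count of primes ≤ 9259 gives π(9259) = 1147. Numerical evaluation of the logarithmic integral gives Li(9259) ≈ 1165.35. The difference π(x) − Li(x) ≈ -18.35 is typically negative for small/moderate x (Li(x) overestimates), though Littlewood's theorem shows this sign changes infinitely often.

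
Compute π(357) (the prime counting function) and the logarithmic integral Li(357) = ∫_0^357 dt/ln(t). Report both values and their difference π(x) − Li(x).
π(357) = 71;  Li(357) ≈ 78.17;  π(x) − Li(x) ≈ -7.17.

Direct count of primes ≤ 357 gives π(357) = 71. Numerical evaluation of the logarithmic integral gives Li(357) ≈ 78.17. The difference π(x) − Li(x) ≈ -7.17 is typically negative for small/moderate x (Li(x) overestimates), though Littlewood's theorem shows this sign changes infinitely often.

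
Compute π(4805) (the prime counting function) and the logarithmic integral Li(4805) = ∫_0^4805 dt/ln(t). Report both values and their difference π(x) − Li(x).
π(4805) = 647;  Li(4805) ≈ 661.33;  π(x) − Li(x) ≈ -14.33.

Direct count of primes ≤ 4805 gives π(4805) = 647. Numerical evaluation of the logarithmic integral gives Li(4805) ≈ 661.33. The difference π(x) − Li(x) ≈ -14.33 is typically negative for small/moderate x (Li(x) overestimates), though Littlewood's theorem shows this sign changes infinitely often.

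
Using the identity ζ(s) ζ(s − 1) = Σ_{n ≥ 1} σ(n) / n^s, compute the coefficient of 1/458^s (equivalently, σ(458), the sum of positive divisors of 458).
σ(458) = 690

In the product (Σ m^0/m^s)(Σ k / k^s) = Σ (Σ_{d | n} d) / n^s, the coefficient of 1/n^s is σ(n) = Σ_{d | n} d. For n = 458, divisors are [1, 2, 229, 458]; summing: σ(458) = 690.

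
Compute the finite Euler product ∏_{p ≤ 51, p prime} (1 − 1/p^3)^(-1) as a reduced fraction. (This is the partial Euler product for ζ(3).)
∏ = 1417934272824755236225375034446860319/1179638474528270622029363943840940032

The primes p ≤ 51 are [2, 3, 5, 7, 11, 13, 17, 19, 23, 29, 31, 37, 41, 43, 47]. For each prime, (1 − 1/p^3)^(-1) = p^3 / (p^3 − 1). The product is (1 − 1/2^3)^(-1), (1 − 1/3^3)^(-1), (1 − 1/5^3)^(-1), (1 − 1/7^3)^(-1), (1 − 1/11^3)^(-1), (1 − 1/13^3)^(-1), (1 − 1/17^3)^(-1), (1 − 1/19^3)^(-1), (1 − 1/23^3)^(-1), (1 − 1/29^3)^(-1), (1 − 1/31^3)^(-1), (1 − 1/37^3)^(-1), (1 − 1/41^3)^(-1), (1 − 1/43^3)^(-1), (1 − 1/47^3)^(-1) = ∏ p^3 / (p^3 − 1) = 1417934272824755236225375034446860319/1179638474528270622029363943840940032.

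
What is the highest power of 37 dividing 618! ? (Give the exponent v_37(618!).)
v_37(618!) = 16

Legendre's formula: v_p(n!) = Σ_{k ≥ 1} ⌊n / p^k⌋. For p = 37, n = 618, the terms are:
  ⌊618/37^1⌋ = ⌊618/37⌋ = 16
(the next term ⌊618/37^2⌋ = 0, terminating the sum). Summing: v_37(618!) = 16 = 16.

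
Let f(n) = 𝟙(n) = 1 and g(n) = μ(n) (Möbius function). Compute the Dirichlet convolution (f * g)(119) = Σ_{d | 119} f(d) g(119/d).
(𝟙 * μ)(119) = 0

Divisors of 119: [1, 7, 17, 119]. For each d | 119:
  d = 1: 𝟙(1) · μ(119/1) = 1 · 1 = 1
  d = 7: 𝟙(7) · μ(119/7) = 1 · -1 = -1
  d = 17: 𝟙(17) · μ(119/17) = 1 · -1 = -1
  d = 119: 𝟙(119) · μ(119/119) = 1 · 1 = 1
Summing: (𝟙 * μ)(119) = 1 + -1 + -1 + 1 = 0.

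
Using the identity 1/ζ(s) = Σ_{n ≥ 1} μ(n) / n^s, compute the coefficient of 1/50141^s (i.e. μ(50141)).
μ(50141) = 1

Factor n = 50141 = 7 · 13 · 19 · 29. μ(n) = 0 if any exponent ≥ 2 (not squarefree); otherwise μ(n) = (−1)^{ω(n)} where ω(n) is the number of distinct prime factors. Applying: μ(50141) = 1.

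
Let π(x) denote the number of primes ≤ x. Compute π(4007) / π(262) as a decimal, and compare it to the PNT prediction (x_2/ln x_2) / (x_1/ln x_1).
π(4007)/π(262) = 553/55 ≈ 10.0545;  PNT prediction ≈ 10.2656.

π(262) = 55 and π(4007) = 553, so π(4007)/π(262) ≈ 10.0545. The PNT-predicted ratio is (4007/ln(4007)) / (262/ln(262)) ≈ 10.2656. The two agree to within a few percent, as expected.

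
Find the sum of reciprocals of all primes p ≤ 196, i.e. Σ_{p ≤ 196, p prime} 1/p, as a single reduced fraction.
Σ 1/p = 385774678978047295113064712800727674369526436922217581784412894295689697835549/198962376391690981640415251545285153602734402721821058212203976095413910572270

π(196) = 44, so the primes ≤ 196 are [2, 3, 5, 7, 11, 13, 17, 19, 23, 29, 31, 37, 41, 43, 47, 53, 59, 61, 67, 71, 73, 79, 83, 89, 97, 101, 103, 107, 109, 113, 127, 131, 137, 139, 149, 151, 157, 163, 167, 173, 179, 181, 191, 193]. Summing 1/p over these primes: 385774678978047295113064712800727674369526436922217581784412894295689697835549/198962376391690981640415251545285153602734402721821058212203976095413910572270 ≈ 1.9389. Mertens estimate ln ln(196) + 0.2615 ≈ 1.9251.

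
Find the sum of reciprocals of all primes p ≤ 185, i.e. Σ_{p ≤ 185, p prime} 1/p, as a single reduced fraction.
Σ 1/p = 10408867916382550633331528920459565913027063402071390584941986323453055203/5397346292805549782720214077673687806275517530364350655459511599582614290

π(185) = 42, so the primes ≤ 185 are [2, 3, 5, 7, 11, 13, 17, 19, 23, 29, 31, 37, 41, 43, 47, 53, 59, 61, 67, 71, 73, 79, 83, 89, 97, 101, 103, 107, 109, 113, 127, 131, 137, 139, 149, 151, 157, 163, 167, 173, 179, 181]. Summing 1/p over these primes: 10408867916382550633331528920459565913027063402071390584941986323453055203/5397346292805549782720214077673687806275517530364350655459511599582614290 ≈ 1.9285. Mertens estimate ln ln(185) + 0.2615 ≈ 1.9141.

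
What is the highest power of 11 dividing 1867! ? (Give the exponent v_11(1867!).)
v_11(1867!) = 185

Legendre's formula: v_p(n!) = Σ_{k ≥ 1} ⌊n / p^k⌋. For p = 11, n = 1867, the terms are:
  ⌊1867/11^1⌋ = ⌊1867/11⌋ = 169
  ⌊1867/11^2⌋ = ⌊1867/121⌋ = 15
  ⌊1867/11^3⌋ = ⌊1867/1331⌋ = 1
(the next term ⌊1867/11^4⌋ = 0, terminating the sum). Summing: v_11(1867!) = 169 + 15 + 1 = 185.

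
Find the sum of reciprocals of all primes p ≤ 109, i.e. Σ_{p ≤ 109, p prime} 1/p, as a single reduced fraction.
Σ 1/p = 514977313070181206962860776592994315598662571/279734996817854936178276161872067809674997230

π(109) = 29, so the primes ≤ 109 are [2, 3, 5, 7, 11, 13, 17, 19, 23, 29, 31, 37, 41, 43, 47, 53, 59, 61, 67, 71, 73, 79, 83, 89, 97, 101, 103, 107, 109]. Summing 1/p over these primes: 514977313070181206962860776592994315598662571/279734996817854936178276161872067809674997230 ≈ 1.8409. Mertens estimate ln ln(109) + 0.2615 ≈ 1.8072.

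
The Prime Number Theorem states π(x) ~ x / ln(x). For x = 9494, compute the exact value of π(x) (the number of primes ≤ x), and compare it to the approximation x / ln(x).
π(9494) = 1176;  x/ln(x) ≈ 1036.64;  relative error ≈ 11.85%.

Directly count primes up to 9494: π(9494) = 1176. The PNT approximation gives 9494/ln(9494) ≈ 9494/9.15842 ≈ 1036.64. Relative error (π(x) − x/ln(x)) / π(x) ≈ 11.85%; the approximation is known to undercount slightly (Li(x) is a better estimate).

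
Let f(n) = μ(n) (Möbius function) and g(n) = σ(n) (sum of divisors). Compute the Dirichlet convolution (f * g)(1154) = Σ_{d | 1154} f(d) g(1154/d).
(μ * σ)(1154) = 1154

Divisors of 1154: [1, 2, 577, 1154]. For each d | 1154:
  d = 1: μ(1) · σ(1154/1) = 1 · 1734 = 1734
  d = 2: μ(2) · σ(1154/2) = -1 · 578 = -578
  d = 577: μ(577) · σ(1154/577) = -1 · 3 = -3
  d = 1154: μ(1154) · σ(1154/1154) = 1 · 1 = 1
Summing: (μ * σ)(1154) = 1734 + -578 + -3 + 1 = 1154.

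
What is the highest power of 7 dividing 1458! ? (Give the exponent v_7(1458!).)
v_7(1458!) = 241

Legendre's formula: v_p(n!) = Σ_{k ≥ 1} ⌊n / p^k⌋. For p = 7, n = 1458, the terms are:
  ⌊1458/7^1⌋ = ⌊1458/7⌋ = 208
  ⌊1458/7^2⌋ = ⌊1458/49⌋ = 29
  ⌊1458/7^3⌋ = ⌊1458/343⌋ = 4
(the next term ⌊1458/7^4⌋ = 0, terminating the sum). Summing: v_7(1458!) = 208 + 29 + 4 = 241.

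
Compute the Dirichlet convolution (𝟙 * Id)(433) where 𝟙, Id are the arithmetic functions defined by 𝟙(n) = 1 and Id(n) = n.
(𝟙 * Id)(433) = 434

Divisors of 433: [1, 433]. For each d | 433:
  d = 1: 𝟙(1) · Id(433/1) = 1 · 433 = 433
  d = 433: 𝟙(433) · Id(433/433) = 1 · 1 = 1
Summing: (𝟙 * Id)(433) = 433 + 1 = 434.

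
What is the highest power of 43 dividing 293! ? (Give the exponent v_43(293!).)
v_43(293!) = 6

Legendre's formula: v_p(n!) = Σ_{k ≥ 1} ⌊n / p^k⌋. For p = 43, n = 293, the terms are:
  ⌊293/43^1⌋ = ⌊293/43⌋ = 6
(the next term ⌊293/43^2⌋ = 0, terminating the sum). Summing: v_43(293!) = 6 = 6.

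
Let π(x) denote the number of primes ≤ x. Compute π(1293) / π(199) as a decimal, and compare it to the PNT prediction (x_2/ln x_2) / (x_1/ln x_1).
π(1293)/π(199) = 210/46 ≈ 4.5652;  PNT prediction ≈ 4.8004.

π(199) = 46 and π(1293) = 210, so π(1293)/π(199) ≈ 4.5652. The PNT-predicted ratio is (1293/ln(1293)) / (199/ln(199)) ≈ 4.8004. The two agree to within a few percent, as expected.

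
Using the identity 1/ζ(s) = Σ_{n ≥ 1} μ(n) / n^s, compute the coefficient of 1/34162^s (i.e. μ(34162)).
μ(34162) = 1

Factor n = 34162 = 2 · 19 · 29 · 31. μ(n) = 0 if any exponent ≥ 2 (not squarefree); otherwise μ(n) = (−1)^{ω(n)} where ω(n) is the number of distinct prime factors. Applying: μ(34162) = 1.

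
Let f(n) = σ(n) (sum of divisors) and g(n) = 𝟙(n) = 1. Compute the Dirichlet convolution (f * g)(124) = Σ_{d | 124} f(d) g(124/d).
(σ * 𝟙)(124) = 363

Divisors of 124: [1, 2, 4, 31, 62, 124]. For each d | 124:
  d = 1: σ(1) · 𝟙(124/1) = 1 · 1 = 1
  d = 2: σ(2) · 𝟙(124/2) = 3 · 1 = 3
  d = 4: σ(4) · 𝟙(124/4) = 7 · 1 = 7
  d = 31: σ(31) · 𝟙(124/31) = 32 · 1 = 32
  d = 62: σ(62) · 𝟙(124/62) = 96 · 1 = 96
  d = 124: σ(124) · 𝟙(124/124) = 224 · 1 = 224
Summing: (σ * 𝟙)(124) = 1 + 3 + 7 + 32 + 96 + 224 = 363.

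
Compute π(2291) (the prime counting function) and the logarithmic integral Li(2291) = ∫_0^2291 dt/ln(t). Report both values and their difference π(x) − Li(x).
π(2291) = 340;  Li(2291) ≈ 352.75;  π(x) − Li(x) ≈ -12.75.

Direct count of primes ≤ 2291 gives π(2291) = 340. Numerical evaluation of the logarithmic integral gives Li(2291) ≈ 352.75. The difference π(x) − Li(x) ≈ -12.75 is typically negative for small/moderate x (Li(x) overestimates), though Littlewood's theorem shows this sign changes infinitely often.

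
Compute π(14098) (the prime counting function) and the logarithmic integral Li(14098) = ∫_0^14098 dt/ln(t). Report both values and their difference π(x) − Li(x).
π(14098) = 1662;  Li(14098) ≈ 1682.52;  π(x) − Li(x) ≈ -20.52.

Direct count of primes ≤ 14098 gives π(14098) = 1662. Numerical evaluation of the logarithmic integral gives Li(14098) ≈ 1682.52. The difference π(x) − Li(x) ≈ -20.52 is typically negative for small/moderate x (Li(x) overestimates), though Littlewood's theorem shows this sign changes infinitely often.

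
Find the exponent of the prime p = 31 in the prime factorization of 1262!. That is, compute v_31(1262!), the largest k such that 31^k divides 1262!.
v_31(1262!) = 41

Legendre's formula: v_p(n!) = Σ_{k ≥ 1} ⌊n / p^k⌋. For p = 31, n = 1262, the terms are:
  ⌊1262/31^1⌋ = ⌊1262/31⌋ = 40
  ⌊1262/31^2⌋ = ⌊1262/961⌋ = 1
(the next term ⌊1262/31^3⌋ = 0, terminating the sum). Summing: v_31(1262!) = 40 + 1 = 41.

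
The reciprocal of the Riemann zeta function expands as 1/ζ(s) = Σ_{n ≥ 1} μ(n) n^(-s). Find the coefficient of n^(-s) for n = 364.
μ(364) = 0

Factor n = 364 = 2^2 · 7 · 13. μ(n) = 0 if any exponent ≥ 2 (not squarefree); otherwise μ(n) = (−1)^{ω(n)} where ω(n) is the number of distinct prime factors. Applying: μ(364) = 0.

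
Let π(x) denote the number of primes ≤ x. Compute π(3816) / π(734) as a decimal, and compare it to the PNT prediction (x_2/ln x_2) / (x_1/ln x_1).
π(3816)/π(734) = 529/130 ≈ 4.0692;  PNT prediction ≈ 4.1597.

π(734) = 130 and π(3816) = 529, so π(3816)/π(734) ≈ 4.0692. The PNT-predicted ratio is (3816/ln(3816)) / (734/ln(734)) ≈ 4.1597. The two agree to within a few percent, as expected.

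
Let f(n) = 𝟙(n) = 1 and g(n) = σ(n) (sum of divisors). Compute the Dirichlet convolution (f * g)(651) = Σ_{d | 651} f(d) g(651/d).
(𝟙 * σ)(651) = 1485

Divisors of 651: [1, 3, 7, 21, 31, 93, 217, 651]. For each d | 651:
  d = 1: 𝟙(1) · σ(651/1) = 1 · 1024 = 1024
  d = 3: 𝟙(3) · σ(651/3) = 1 · 256 = 256
  d = 7: 𝟙(7) · σ(651/7) = 1 · 128 = 128
  d = 21: 𝟙(21) · σ(651/21) = 1 · 32 = 32
  d = 31: 𝟙(31) · σ(651/31) = 1 · 32 = 32
  d = 93: 𝟙(93) · σ(651/93) = 1 · 8 = 8
  d = 217: 𝟙(217) · σ(651/217) = 1 · 4 = 4
  d = 651: 𝟙(651) · σ(651/651) = 1 · 1 = 1
Summing: (𝟙 * σ)(651) = 1024 + 256 + 128 + 32 + 32 + 8 + 4 + 1 = 1485.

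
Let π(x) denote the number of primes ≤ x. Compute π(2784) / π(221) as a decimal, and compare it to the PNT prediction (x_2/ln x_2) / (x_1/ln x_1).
π(2784)/π(221) = 404/47 ≈ 8.5957;  PNT prediction ≈ 8.5735.

π(221) = 47 and π(2784) = 404, so π(2784)/π(221) ≈ 8.5957. The PNT-predicted ratio is (2784/ln(2784)) / (221/ln(221)) ≈ 8.5735. The two agree to within a few percent, as expected.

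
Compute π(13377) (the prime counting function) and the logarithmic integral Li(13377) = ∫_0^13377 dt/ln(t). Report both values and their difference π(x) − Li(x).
π(13377) = 1586;  Li(13377) ≈ 1606.85;  π(x) − Li(x) ≈ -20.85.

Direct count of primes ≤ 13377 gives π(13377) = 1586. Numerical evaluation of the logarithmic integral gives Li(13377) ≈ 1606.85. The difference π(x) − Li(x) ≈ -20.85 is typically negative for small/moderate x (Li(x) overestimates), though Littlewood's theorem shows this sign changes infinitely often.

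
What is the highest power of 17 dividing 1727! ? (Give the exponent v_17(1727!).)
v_17(1727!) = 106

Legendre's formula: v_p(n!) = Σ_{k ≥ 1} ⌊n / p^k⌋. For p = 17, n = 1727, the terms are:
  ⌊1727/17^1⌋ = ⌊1727/17⌋ = 101
  ⌊1727/17^2⌋ = ⌊1727/289⌋ = 5
(the next term ⌊1727/17^3⌋ = 0, terminating the sum). Summing: v_17(1727!) = 101 + 5 = 106.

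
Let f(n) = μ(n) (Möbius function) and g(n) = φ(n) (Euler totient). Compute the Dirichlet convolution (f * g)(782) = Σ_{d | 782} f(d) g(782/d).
(μ * φ)(782) = 0

Divisors of 782: [1, 2, 17, 23, 34, 46, 391, 782]. For each d | 782:
  d = 1: μ(1) · φ(782/1) = 1 · 352 = 352
  d = 2: μ(2) · φ(782/2) = -1 · 352 = -352
  d = 17: μ(17) · φ(782/17) = -1 · 22 = -22
  d = 23: μ(23) · φ(782/23) = -1 · 16 = -16
  d = 34: μ(34) · φ(782/34) = 1 · 22 = 22
  d = 46: μ(46) · φ(782/46) = 1 · 16 = 16
  d = 391: μ(391) · φ(782/391) = 1 · 1 = 1
  d = 782: μ(782) · φ(782/782) = -1 · 1 = -1
Summing: (μ * φ)(782) = 352 + -352 + -22 + -16 + 22 + 16 + 1 + -1 = 0.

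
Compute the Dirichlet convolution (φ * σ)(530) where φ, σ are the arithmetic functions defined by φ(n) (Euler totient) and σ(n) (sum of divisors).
(φ * σ)(530) = 4240

Divisors of 530: [1, 2, 5, 10, 53, 106, 265, 530]. For each d | 530:
  d = 1: φ(1) · σ(530/1) = 1 · 972 = 972
  d = 2: φ(2) · σ(530/2) = 1 · 324 = 324
  d = 5: φ(5) · σ(530/5) = 4 · 162 = 648
  d = 10: φ(10) · σ(530/10) = 4 · 54 = 216
  d = 53: φ(53) · σ(530/53) = 52 · 18 = 936
  d = 106: φ(106) · σ(530/106) = 52 · 6 = 312
  d = 265: φ(265) · σ(530/265) = 208 · 3 = 624
  d = 530: φ(530) · σ(530/530) = 208 · 1 = 208
Summing: (φ * σ)(530) = 972 + 324 + 648 + 216 + 936 + 312 + 624 + 208 = 4240.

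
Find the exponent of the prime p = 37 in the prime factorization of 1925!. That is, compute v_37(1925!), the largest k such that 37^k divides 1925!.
v_37(1925!) = 53

Legendre's formula: v_p(n!) = Σ_{k ≥ 1} ⌊n / p^k⌋. For p = 37, n = 1925, the terms are:
  ⌊1925/37^1⌋ = ⌊1925/37⌋ = 52
  ⌊1925/37^2⌋ = ⌊1925/1369⌋ = 1
(the next term ⌊1925/37^3⌋ = 0, terminating the sum). Summing: v_37(1925!) = 52 + 1 = 53.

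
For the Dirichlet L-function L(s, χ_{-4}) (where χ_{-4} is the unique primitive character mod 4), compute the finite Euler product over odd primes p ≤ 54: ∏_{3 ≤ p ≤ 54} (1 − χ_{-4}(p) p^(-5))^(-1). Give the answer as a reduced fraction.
∏ = 241552412610573346540717288090615330738043013683948985221451329316738054554305/242484077809603940117660402752750309983134701869309180441833184178683110227968

The odd primes p ≤ 54 are [3, 5, 7, 11, 13, 17, 19, 23, 29, 31, 37, 41, 43, 47, 53]. For each, χ(p) = 1 if p ≡ 1 mod 4, χ(p) = −1 if p ≡ 3 mod 4. Taking (1 − χ(p)/p^5)^(-1) = p^5/(p^5 − χ(p)): (1 − (-1)/3^5)^(-1) · (1 − (1)/5^5)^(-1) · (1 − (-1)/7^5)^(-1) · (1 − (-1)/11^5)^(-1) · (1 − (1)/13^5)^(-1) · (1 − (1)/17^5)^(-1) · (1 − (-1)/19^5)^(-1) · (1 − (-1)/23^5)^(-1) · (1 − (1)/29^5)^(-1) · (1 − (-1)/31^5)^(-1) · (1 − (1)/37^5)^(-1) · (1 − (1)/41^5)^(-1) · (1 − (-1)/43^5)^(-1) · (1 − (-1)/47^5)^(-1) · (1 − (1)/53^5)^(-1) = 241552412610573346540717288090615330738043013683948985221451329316738054554305/242484077809603940117660402752750309983134701869309180441833184178683110227968.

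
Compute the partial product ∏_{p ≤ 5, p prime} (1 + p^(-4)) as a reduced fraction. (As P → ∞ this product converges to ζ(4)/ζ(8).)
∏ = 218161/202500

The primes p ≤ 5 are [2, 3, 5]. For each, (1 + 1/p^4) = (p^4 + 1)/p^4. Multiplying these fractions over p ∈ [2, 3, 5] gives 218161/202500. (In the limit P → ∞ this tends to ζ(4)/ζ(8).)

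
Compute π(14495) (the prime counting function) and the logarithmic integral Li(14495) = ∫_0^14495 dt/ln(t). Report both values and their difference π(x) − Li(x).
π(14495) = 1698;  Li(14495) ≈ 1724.01;  π(x) − Li(x) ≈ -26.01.

Direct count of primes ≤ 14495 gives π(14495) = 1698. Numerical evaluation of the logarithmic integral gives Li(14495) ≈ 1724.01. The difference π(x) − Li(x) ≈ -26.01 is typically negative for small/moderate x (Li(x) overestimates), though Littlewood's theorem shows this sign changes infinitely often.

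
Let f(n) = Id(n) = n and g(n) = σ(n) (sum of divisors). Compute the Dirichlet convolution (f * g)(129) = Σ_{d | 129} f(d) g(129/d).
(Id * σ)(129) = 609

Divisors of 129: [1, 3, 43, 129]. For each d | 129:
  d = 1: Id(1) · σ(129/1) = 1 · 176 = 176
  d = 3: Id(3) · σ(129/3) = 3 · 44 = 132
  d = 43: Id(43) · σ(129/43) = 43 · 4 = 172
  d = 129: Id(129) · σ(129/129) = 129 · 1 = 129
Summing: (Id * σ)(129) = 176 + 132 + 172 + 129 = 609.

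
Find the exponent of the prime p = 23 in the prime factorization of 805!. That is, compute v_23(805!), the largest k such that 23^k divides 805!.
v_23(805!) = 36

Legendre's formula: v_p(n!) = Σ_{k ≥ 1} ⌊n / p^k⌋. For p = 23, n = 805, the terms are:
  ⌊805/23^1⌋ = ⌊805/23⌋ = 35
  ⌊805/23^2⌋ = ⌊805/529⌋ = 1
(the next term ⌊805/23^3⌋ = 0, terminating the sum). Summing: v_23(805!) = 35 + 1 = 36.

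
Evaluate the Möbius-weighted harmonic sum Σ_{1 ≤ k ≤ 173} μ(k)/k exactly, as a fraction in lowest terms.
Σ μ(k)/k = -793961929871179795717382670578573859259482725009372635516241466829/166589903787325219380851695350896256250980509594874862046961683989710

Values of μ(k) for 1 ≤ k ≤ 173: μ(1) = 1, μ(2) = -1, μ(3) = -1, μ(5) = -1, μ(6) = 1, μ(7) = -1, μ(10) = 1, μ(11) = -1, μ(13) = -1, μ(14) = 1, μ(15) = 1, μ(17) = -1, μ(19) = -1, μ(21) = 1, μ(22) = 1, μ(23) = -1, μ(26) = 1, μ(29) = -1, μ(30) = -1, μ(31) = -1, μ(33) = 1, μ(34) = 1, μ(35) = 1, μ(37) = -1, μ(38) = 1, μ(39) = 1, μ(41) = -1, μ(42) = -1, μ(43) = -1, μ(46) = 1, μ(47) = -1, μ(51) = 1, μ(53) = -1, μ(55) = 1, μ(57) = 1, μ(58) = 1, μ(59) = -1, μ(61) = -1, μ(62) = 1, μ(65) = 1, μ(66) = -1, μ(67) = -1, μ(69) = 1, μ(70) = -1, μ(71) = -1, μ(73) = -1, μ(74) = 1, μ(77) = 1, μ(78) = -1, μ(79) = -1, μ(82) = 1, μ(83) = -1, μ(85) = 1, μ(86) = 1, μ(87) = 1, μ(89) = -1, μ(91) = 1, μ(93) = 1, μ(94) = 1, μ(95) = 1, μ(97) = -1, μ(101) = -1, μ(102) = -1, μ(103) = -1, μ(105) = -1, μ(106) = 1, μ(107) = -1, μ(109) = -1, μ(110) = -1, μ(111) = 1, μ(113) = -1, μ(114) = -1, μ(115) = 1, μ(118) = 1, μ(119) = 1, μ(122) = 1, μ(123) = 1, μ(127) = -1, μ(129) = 1, μ(130) = -1, μ(131) = -1, μ(133) = 1, μ(134) = 1, μ(137) = -1, μ(138) = -1, μ(139) = -1, μ(141) = 1, μ(142) = 1, μ(143) = 1, μ(145) = 1, μ(146) = 1, μ(149) = -1, μ(151) = -1, μ(154) = -1, μ(155) = 1, μ(157) = -1, μ(158) = 1, μ(159) = 1, μ(161) = 1, μ(163) = -1, μ(165) = -1, μ(166) = 1, μ(167) = -1, μ(170) = -1, μ(173) = -1, with μ = 0 on non-squarefree integers. Summing μ(k)/k for k where μ(k) ≠ 0 gives -793961929871179795717382670578573859259482725009372635516241466829/166589903787325219380851695350896256250980509594874862046961683989710 ≈ -0.0048. (PNT ⟺ this sum → 0 as n → ∞.)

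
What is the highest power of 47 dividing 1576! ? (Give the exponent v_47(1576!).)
v_47(1576!) = 33

Legendre's formula: v_p(n!) = Σ_{k ≥ 1} ⌊n / p^k⌋. For p = 47, n = 1576, the terms are:
  ⌊1576/47^1⌋ = ⌊1576/47⌋ = 33
(the next term ⌊1576/47^2⌋ = 0, terminating the sum). Summing: v_47(1576!) = 33 = 33.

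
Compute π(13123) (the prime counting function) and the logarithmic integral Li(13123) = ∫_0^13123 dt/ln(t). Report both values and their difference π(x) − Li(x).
π(13123) = 1561;  Li(13123) ≈ 1580.09;  π(x) − Li(x) ≈ -19.09.

Direct count of primes ≤ 13123 gives π(13123) = 1561. Numerical evaluation of the logarithmic integral gives Li(13123) ≈ 1580.09. The difference π(x) − Li(x) ≈ -19.09 is typically negative for small/moderate x (Li(x) overestimates), though Littlewood's theorem shows this sign changes infinitely often.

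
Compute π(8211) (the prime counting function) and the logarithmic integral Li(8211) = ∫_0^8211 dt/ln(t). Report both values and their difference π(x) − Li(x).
π(8211) = 1029;  Li(8211) ≈ 1049.86;  π(x) − Li(x) ≈ -20.86.

Direct count of primes ≤ 8211 gives π(8211) = 1029. Numerical evaluation of the logarithmic integral gives Li(8211) ≈ 1049.86. The difference π(x) − Li(x) ≈ -20.86 is typically negative for small/moderate x (Li(x) overestimates), though Littlewood's theorem shows this sign changes infinitely often.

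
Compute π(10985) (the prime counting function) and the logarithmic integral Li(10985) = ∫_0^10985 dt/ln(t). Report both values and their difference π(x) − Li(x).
π(10985) = 1333;  Li(10985) ≈ 1352.53;  π(x) − Li(x) ≈ -19.53.

Direct count of primes ≤ 10985 gives π(10985) = 1333. Numerical evaluation of the logarithmic integral gives Li(10985) ≈ 1352.53. The difference π(x) − Li(x) ≈ -19.53 is typically negative for small/moderate x (Li(x) overestimates), though Littlewood's theorem shows this sign changes infinitely often.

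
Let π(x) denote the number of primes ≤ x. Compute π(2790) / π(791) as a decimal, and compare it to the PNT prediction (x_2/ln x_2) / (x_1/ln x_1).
π(2790)/π(791) = 405/138 ≈ 2.9348;  PNT prediction ≈ 2.9668.

π(791) = 138 and π(2790) = 405, so π(2790)/π(791) ≈ 2.9348. The PNT-predicted ratio is (2790/ln(2790)) / (791/ln(791)) ≈ 2.9668. The two agree to within a few percent, as expected.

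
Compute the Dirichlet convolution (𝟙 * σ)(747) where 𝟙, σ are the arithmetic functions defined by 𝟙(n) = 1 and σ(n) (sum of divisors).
(𝟙 * σ)(747) = 1530

Divisors of 747: [1, 3, 9, 83, 249, 747]. For each d | 747:
  d = 1: 𝟙(1) · σ(747/1) = 1 · 1092 = 1092
  d = 3: 𝟙(3) · σ(747/3) = 1 · 336 = 336
  d = 9: 𝟙(9) · σ(747/9) = 1 · 84 = 84
  d = 83: 𝟙(83) · σ(747/83) = 1 · 13 = 13
  d = 249: 𝟙(249) · σ(747/249) = 1 · 4 = 4
  d = 747: 𝟙(747) · σ(747/747) = 1 · 1 = 1
Summing: (𝟙 * σ)(747) = 1092 + 336 + 84 + 13 + 4 + 1 = 1530.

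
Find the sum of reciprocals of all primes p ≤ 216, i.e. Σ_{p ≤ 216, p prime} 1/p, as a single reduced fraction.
Σ 1/p = 3215488142498485484492183158345029261034221047849345857469577412562094716564064084247/1645783550795210387735581011435590727981167322669649249414629852197255934130751870910

π(216) = 47, so the primes ≤ 216 are [2, 3, 5, 7, 11, 13, 17, 19, 23, 29, 31, 37, 41, 43, 47, 53, 59, 61, 67, 71, 73, 79, 83, 89, 97, 101, 103, 107, 109, 113, 127, 131, 137, 139, 149, 151, 157, 163, 167, 173, 179, 181, 191, 193, 197, 199, 211]. Summing 1/p over these primes: 3215488142498485484492183158345029261034221047849345857469577412562094716564064084247/1645783550795210387735581011435590727981167322669649249414629852197255934130751870910 ≈ 1.9538. Mertens estimate ln ln(216) + 0.2615 ≈ 1.9433.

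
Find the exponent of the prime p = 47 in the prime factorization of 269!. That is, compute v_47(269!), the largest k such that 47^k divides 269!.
v_47(269!) = 5

Legendre's formula: v_p(n!) = Σ_{k ≥ 1} ⌊n / p^k⌋. For p = 47, n = 269, the terms are:
  ⌊269/47^1⌋ = ⌊269/47⌋ = 5
(the next term ⌊269/47^2⌋ = 0, terminating the sum). Summing: v_47(269!) = 5 = 5.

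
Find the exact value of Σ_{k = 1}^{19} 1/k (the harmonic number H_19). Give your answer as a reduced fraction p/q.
H_19 = 275295799/77597520

Direct summation: H_19 = 1 + 1/2 + ... + 1/19. The least common denominator is lcm(1, ..., 19) = 232792560; over this denominator the numerator is 232792560 + 116396280 + 77597520 + 58198140 + 46558512 + 38798760 + 33256080 + 29099070 + 25865840 + 23279256 + 21162960 + 19399380 + 17907120 + 16628040 + 15519504 + 14549535 + 13693680 + 12932920 + 12252240 = 825887397, so H_19 = 825887397/232792560; reducing by gcd(825887397, 232792560) = 3 gives 275295799/77597520 ≈ 3.54774. (The PNT-adjacent estimate ln(19) + γ ≈ 3.52165 matches within O(1/n).)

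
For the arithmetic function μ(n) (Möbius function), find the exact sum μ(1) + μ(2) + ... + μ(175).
Σ_{n ≤ 175} μ(n) = -4

Compute μ(n) for each 1 ≤ n ≤ 175: μ(1) = 1, μ(2) = -1, μ(3) = -1, μ(4) = 0, μ(5) = -1, μ(6) = 1, μ(7) = -1, μ(8) = 0, μ(9) = 0, μ(10) = 1, μ(11) = -1, μ(12) = 0, μ(13) = -1, μ(14) = 1, μ(15) = 1, μ(16) = 0, μ(17) = -1, μ(18) = 0, μ(19) = -1, μ(20) = 0, μ(21) = 1, μ(22) = 1, μ(23) = -1, μ(24) = 0, μ(25) = 0, μ(26) = 1, μ(27) = 0, μ(28) = 0, μ(29) = -1, μ(30) = -1, μ(31) = -1, μ(32) = 0, μ(33) = 1, μ(34) = 1, μ(35) = 1, μ(36) = 0, μ(37) = -1, μ(38) = 1, μ(39) = 1, μ(40) = 0, μ(41) = -1, μ(42) = -1, μ(43) = -1, μ(44) = 0, μ(45) = 0, μ(46) = 1, μ(47) = -1, μ(48) = 0, μ(49) = 0, μ(50) = 0, μ(51) = 1, μ(52) = 0, μ(53) = -1, μ(54) = 0, μ(55) = 1, μ(56) = 0, μ(57) = 1, μ(58) = 1, μ(59) = -1, μ(60) = 0, μ(61) = -1, μ(62) = 1, μ(63) = 0, μ(64) = 0, μ(65) = 1, μ(66) = -1, μ(67) = -1, μ(68) = 0, μ(69) = 1, μ(70) = -1, μ(71) = -1, μ(72) = 0, μ(73) = -1, μ(74) = 1, μ(75) = 0, μ(76) = 0, μ(77) = 1, μ(78) = -1, μ(79) = -1, μ(80) = 0, μ(81) = 0, μ(82) = 1, μ(83) = -1, μ(84) = 0, μ(85) = 1, μ(86) = 1, μ(87) = 1, μ(88) = 0, μ(89) = -1, μ(90) = 0, μ(91) = 1, μ(92) = 0, μ(93) = 1, μ(94) = 1, μ(95) = 1, μ(96) = 0, μ(97) = -1, μ(98) = 0, μ(99) = 0, μ(100) = 0, μ(101) = -1, μ(102) = -1, μ(103) = -1, μ(104) = 0, μ(105) = -1, μ(106) = 1, μ(107) = -1, μ(108) = 0, μ(109) = -1, μ(110) = -1, μ(111) = 1, μ(112) = 0, μ(113) = -1, μ(114) = -1, μ(115) = 1, μ(116) = 0, μ(117) = 0, μ(118) = 1, μ(119) = 1, μ(120) = 0, μ(121) = 0, μ(122) = 1, μ(123) = 1, μ(124) = 0, μ(125) = 0, μ(126) = 0, μ(127) = -1, μ(128) = 0, μ(129) = 1, μ(130) = -1, μ(131) = -1, μ(132) = 0, μ(133) = 1, μ(134) = 1, μ(135) = 0, μ(136) = 0, μ(137) = -1, μ(138) = -1, μ(139) = -1, μ(140) = 0, μ(141) = 1, μ(142) = 1, μ(143) = 1, μ(144) = 0, μ(145) = 1, μ(146) = 1, μ(147) = 0, μ(148) = 0, μ(149) = -1, μ(150) = 0, μ(151) = -1, μ(152) = 0, μ(153) = 0, μ(154) = -1, μ(155) = 1, μ(156) = 0, μ(157) = -1, μ(158) = 1, μ(159) = 1, μ(160) = 0, μ(161) = 1, μ(162) = 0, μ(163) = -1, μ(164) = 0, μ(165) = -1, μ(166) = 1, μ(167) = -1, μ(168) = 0, μ(169) = 0, μ(170) = -1, μ(171) = 0, μ(172) = 0, μ(173) = -1, μ(174) = -1, μ(175) = 0. Summing all 175 values: -4. (Mertens function M(x) = Σ_{n ≤ x} μ(n); on average M(x) should be small (PNT ⟺ M(x) = o(x)).)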